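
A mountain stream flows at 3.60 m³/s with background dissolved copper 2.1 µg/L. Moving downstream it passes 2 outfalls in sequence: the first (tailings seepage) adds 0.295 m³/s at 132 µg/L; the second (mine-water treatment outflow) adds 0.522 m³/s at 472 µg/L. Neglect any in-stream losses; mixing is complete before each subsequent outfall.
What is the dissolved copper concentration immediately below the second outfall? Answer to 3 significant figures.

Outfall 1: combined Q = 3.895 m³/s; C = (3.600·2.100 + 0.2950·132.0)/3.895 = 11.94 µg/L.
Outfall 2: combined Q = 4.417 m³/s; C = (3.895·11.94 + 0.5220·472.0)/4.417 = 66.31 µg/L.

66.3 µg/L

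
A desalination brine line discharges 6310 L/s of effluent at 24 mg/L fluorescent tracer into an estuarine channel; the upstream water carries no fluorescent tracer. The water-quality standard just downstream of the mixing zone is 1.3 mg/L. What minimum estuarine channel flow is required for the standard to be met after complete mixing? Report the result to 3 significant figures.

110000 L/s

Set C_mix = 1.3: (Q·0 + 6310·24.00) / (Q + 6310) = 1.3
→ Q = 6310·(24.00 − 1.3)/(1.3 − 0) = 110200 L/s.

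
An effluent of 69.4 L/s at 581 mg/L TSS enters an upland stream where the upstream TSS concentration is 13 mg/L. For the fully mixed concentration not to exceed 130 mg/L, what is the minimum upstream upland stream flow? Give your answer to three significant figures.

Set C_mix = 130: (Q·13.00 + 69.40·581.0) / (Q + 69.40) = 130
→ Q = 69.40·(581.0 − 130)/(130 − 13.00) = 267.5 L/s.

268 L/s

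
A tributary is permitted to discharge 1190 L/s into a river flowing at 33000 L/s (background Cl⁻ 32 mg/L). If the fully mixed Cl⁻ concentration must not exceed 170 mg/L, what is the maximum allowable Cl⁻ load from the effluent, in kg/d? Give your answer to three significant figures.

Mass balance at the limit: 33000·32.00 + 1190·Cₑ = 34190·170 → Cₑ = 3997 mg/L.
1190 L/s = 1.190 m³/s. Load = 1.190 m³/s × 3997 g/m³ × 86 400 s/d = 410900 kg/d.

411000 kg/d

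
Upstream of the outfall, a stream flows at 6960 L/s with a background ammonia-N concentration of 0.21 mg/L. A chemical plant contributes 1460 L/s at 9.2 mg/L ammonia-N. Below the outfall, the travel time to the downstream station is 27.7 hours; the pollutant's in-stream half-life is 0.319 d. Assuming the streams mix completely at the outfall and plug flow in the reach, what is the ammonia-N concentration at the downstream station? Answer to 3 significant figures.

0.144 mg/L

Mixed concentration C = ΣQC/ΣQ = (6960·0.2100 + 1460·9.200) / 8420 = 14890/8420 = 1.769 mg/L.
Half-life 0.319 d → k = ln 2 / 0.319 = 2.173 d⁻¹.
Decay over the reach: 1.769·exp(−kt) = 1.769·0.08144 = 0.1441 mg/L.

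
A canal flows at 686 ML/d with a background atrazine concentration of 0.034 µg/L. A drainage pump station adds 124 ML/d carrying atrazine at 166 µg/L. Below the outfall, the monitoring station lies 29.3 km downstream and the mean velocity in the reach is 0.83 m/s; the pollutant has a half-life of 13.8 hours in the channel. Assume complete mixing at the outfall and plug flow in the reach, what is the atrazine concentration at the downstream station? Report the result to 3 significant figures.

15.5 µg/L

Mixed concentration C = ΣQC/ΣQ = (686.0·0.03400 + 124.0·166.0) / 810.0 = 20610/810.0 = 25.44 µg/L.
Travel time t = 29.3·1000 / 0.83 = 35300 s = 9.806 h.
Half-life 13.8 h → k = ln 2 / 13.8 = 0.05023 h⁻¹ = 1.205 d⁻¹.
First-order decay: C = 25.44·exp(−k·t) = 25.44·0.6111 = 15.55 µg/L.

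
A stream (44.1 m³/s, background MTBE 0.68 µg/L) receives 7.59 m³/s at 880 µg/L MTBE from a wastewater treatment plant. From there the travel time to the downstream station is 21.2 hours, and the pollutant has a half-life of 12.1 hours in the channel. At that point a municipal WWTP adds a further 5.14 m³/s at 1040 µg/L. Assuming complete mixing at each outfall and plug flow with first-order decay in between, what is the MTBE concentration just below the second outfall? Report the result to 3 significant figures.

Conservation of mass: C = (44.10·0.6800 + 7.590·880.0) / 51.69 = 6709/51.69 = 129.8 µg/L; combined flow 51.69 m³/s.
Half-life 12.1 h → k = ln 2 / 12.1 = 0.05728 h⁻¹ = 1.375 d⁻¹.
Applying C = C₀e^(−kt): 129.8 × 0.2969 = 38.53 µg/L.
At the second outfall, C = (51.69·38.53 + 5.140·1040) / (51.69 + 5.140) = 129.1 µg/L.

129 µg/L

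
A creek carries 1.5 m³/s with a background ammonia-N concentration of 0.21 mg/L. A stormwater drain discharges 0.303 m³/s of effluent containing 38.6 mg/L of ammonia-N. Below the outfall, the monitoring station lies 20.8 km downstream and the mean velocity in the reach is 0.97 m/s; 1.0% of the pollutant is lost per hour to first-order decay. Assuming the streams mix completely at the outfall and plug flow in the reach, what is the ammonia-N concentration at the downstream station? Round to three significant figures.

6.27 mg/L

After mixing, C = (1.500·0.2100 + 0.3030·38.60) / 1.803 = 12.01/1.803 = 6.662 mg/L.
Travel time t = 20.8·1000 / 0.97 = 21440 s = 5.956 h.
1.0%/h lost → k = −ln(1 − 0.01) = 0.01005 h⁻¹.
Applying C = C₀e^(−kt): 6.662 × 0.9419 = 6.274 mg/L.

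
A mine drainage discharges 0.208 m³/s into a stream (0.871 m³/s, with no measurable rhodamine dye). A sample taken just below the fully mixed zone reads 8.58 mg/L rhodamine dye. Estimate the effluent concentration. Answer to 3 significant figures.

Mass balance: 0.8710·0 + 0.2080·Cₑ = 1.079·8.580
→ Cₑ = (1.079·8.580 − 0.8710·0) / 0.2080 = 44.51 mg/L.

44.5 mg/L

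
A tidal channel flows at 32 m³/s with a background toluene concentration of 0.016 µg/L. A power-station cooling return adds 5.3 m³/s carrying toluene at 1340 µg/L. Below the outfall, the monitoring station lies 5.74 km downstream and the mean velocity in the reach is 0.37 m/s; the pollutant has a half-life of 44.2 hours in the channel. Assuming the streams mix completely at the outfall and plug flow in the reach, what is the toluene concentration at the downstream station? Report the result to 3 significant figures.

Mass balance: C = (32.00·0.01600 + 5.300·1340) / 37.30 = 7103/37.30 = 190.4 µg/L.
Travel time t = 5.74·1000 / 0.37 = 15510 s = 4.309 h.
Half-life 44.2 h → k = ln 2 / 44.2 = 0.01568 h⁻¹ = 0.3764 d⁻¹.
Decay over the reach: 190.4·exp(−kt) = 190.4·0.9347 = 178.0 µg/L.

178 µg/L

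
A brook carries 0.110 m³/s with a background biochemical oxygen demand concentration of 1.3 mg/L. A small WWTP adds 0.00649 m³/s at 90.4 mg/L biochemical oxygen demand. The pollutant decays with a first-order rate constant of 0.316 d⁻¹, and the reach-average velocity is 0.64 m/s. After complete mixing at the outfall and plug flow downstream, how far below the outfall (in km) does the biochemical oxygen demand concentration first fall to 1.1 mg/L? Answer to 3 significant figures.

304 km

Flow-weighted average: C = (0.1100·1.300 + 0.006490·90.40) / 0.1165 = 0.7297/0.1165 = 6.264 mg/L.
Set 6.264·exp(−k·t) = 1.1 → t = ln(6.264/1.1)/k = 475600 s = 132.1 h.
Distance = v·t = 0.64·475600 = 304400 m = 304.4 km.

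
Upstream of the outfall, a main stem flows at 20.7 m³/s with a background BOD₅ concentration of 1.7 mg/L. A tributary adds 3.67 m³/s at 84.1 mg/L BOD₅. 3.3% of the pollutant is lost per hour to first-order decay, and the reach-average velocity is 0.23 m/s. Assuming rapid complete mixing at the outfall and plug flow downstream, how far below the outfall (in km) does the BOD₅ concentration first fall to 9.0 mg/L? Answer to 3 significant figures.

Mass balance: C = (20.70·1.700 + 3.670·84.10) / 24.37 = 343.8/24.37 = 14.11 mg/L.
3.3%/h lost → k = −ln(1 − 0.033) = 0.03356 h⁻¹.
Set 14.11·exp(−k·t) = 9.0 → t = ln(14.11/9.0)/k = 48230 s = 13.40 h.
Distance = v·t = 0.23·48230 = 11090 m = 11.09 km.

11.1 km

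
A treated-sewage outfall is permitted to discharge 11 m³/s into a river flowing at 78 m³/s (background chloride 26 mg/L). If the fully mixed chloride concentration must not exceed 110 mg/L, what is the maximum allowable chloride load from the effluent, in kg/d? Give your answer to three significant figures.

671000 kg/d

Mass balance at the limit: 78.00·26.00 + 11.00·Cₑ = 89.00·110 → Cₑ = 705.6 mg/L.
Load = 11.00 m³/s × 705.6 g/m³ × 86 400 s/d = 670600 kg/d.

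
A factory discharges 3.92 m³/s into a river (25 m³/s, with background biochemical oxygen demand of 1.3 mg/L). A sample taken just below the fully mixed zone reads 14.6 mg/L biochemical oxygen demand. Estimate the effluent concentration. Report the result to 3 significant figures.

99.4 mg/L

Mass balance: 25.00·1.300 + 3.920·Cₑ = 28.92·14.60
→ Cₑ = (28.92·14.60 − 25.00·1.300) / 3.920 = 99.42 mg/L.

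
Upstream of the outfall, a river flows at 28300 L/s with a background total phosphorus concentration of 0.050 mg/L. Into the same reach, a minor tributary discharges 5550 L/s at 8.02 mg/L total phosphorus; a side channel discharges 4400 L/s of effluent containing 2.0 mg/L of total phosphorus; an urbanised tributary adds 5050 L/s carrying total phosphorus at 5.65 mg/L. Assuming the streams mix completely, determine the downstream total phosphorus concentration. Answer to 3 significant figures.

Mixed concentration C = ΣQC/ΣQ = (28300·0.05000 + 5550·8.020 + 4400·2.000 + 5050·5.650) / 43300 = 83260/43300 = 1.923 mg/L.

1.92 mg/L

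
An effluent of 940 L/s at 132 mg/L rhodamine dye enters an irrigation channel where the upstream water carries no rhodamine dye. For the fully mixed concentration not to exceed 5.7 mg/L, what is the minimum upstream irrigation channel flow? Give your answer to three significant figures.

Set C_mix = 5.7: (Q·0 + 940.0·132.0) / (Q + 940.0) = 5.7
→ Q = 940.0·(132.0 − 5.7)/(5.7 − 0) = 20830 L/s.

20800 L/s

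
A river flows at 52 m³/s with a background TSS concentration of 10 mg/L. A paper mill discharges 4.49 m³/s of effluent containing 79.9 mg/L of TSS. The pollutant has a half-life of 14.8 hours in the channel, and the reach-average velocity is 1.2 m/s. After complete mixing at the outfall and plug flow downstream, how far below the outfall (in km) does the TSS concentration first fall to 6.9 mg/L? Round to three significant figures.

75.0 km

Flow-weighted average: C = (52.00·10.00 + 4.490·79.90) / 56.49 = 878.8/56.49 = 15.56 mg/L.
Half-life 14.8 h → k = ln 2 / 14.8 = 0.04683 h⁻¹ = 1.124 d⁻¹.
Set 15.56·exp(−k·t) = 6.9 → t = ln(15.56/6.9)/k = 62490 s = 17.36 h.
Distance = v·t = 1.2·62490 = 74980 m = 74.98 km.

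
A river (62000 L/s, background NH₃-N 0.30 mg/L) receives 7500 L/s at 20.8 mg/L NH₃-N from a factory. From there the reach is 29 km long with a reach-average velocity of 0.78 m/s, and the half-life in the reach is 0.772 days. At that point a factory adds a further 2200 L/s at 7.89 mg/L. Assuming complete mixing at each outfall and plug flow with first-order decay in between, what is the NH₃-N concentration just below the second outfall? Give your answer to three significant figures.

1.90 mg/L

Mixed concentration C = ΣQC/ΣQ = (62000·0.3000 + 7500·20.80) / 69500 = 174600/69500 = 2.512 mg/L; combined flow 69500 L/s.
Travel time t = 29·1000 / 0.78 = 37180 s = 10.33 h.
Half-life 0.772 d → k = ln 2 / 0.772 = 0.8979 d⁻¹.
After decay, C = 2.512 × e^(−kt) = 2.512 × 0.6795 = 1.707 mg/L.
Second outfall: C = (69500·1.707 + 2200·7.890)/71700 = 1.897 mg/L.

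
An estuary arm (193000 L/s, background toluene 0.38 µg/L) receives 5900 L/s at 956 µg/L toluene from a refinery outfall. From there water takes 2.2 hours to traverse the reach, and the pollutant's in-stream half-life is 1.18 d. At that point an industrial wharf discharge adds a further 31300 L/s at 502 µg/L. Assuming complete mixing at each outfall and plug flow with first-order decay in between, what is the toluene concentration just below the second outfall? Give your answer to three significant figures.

Flow-weighted average: C = (193000·0.3800 + 5900·956.0) / 198900 = 5714000/198900 = 28.73 µg/L; combined flow 198900 L/s.
Half-life 1.18 d → k = ln 2 / 1.18 = 0.5874 d⁻¹.
Applying C = C₀e^(−kt): 28.73 × 0.9476 = 27.22 µg/L.
Second outfall: C = (198900·27.22 + 31300·502.0)/230200 = 91.78 µg/L.

91.8 µg/L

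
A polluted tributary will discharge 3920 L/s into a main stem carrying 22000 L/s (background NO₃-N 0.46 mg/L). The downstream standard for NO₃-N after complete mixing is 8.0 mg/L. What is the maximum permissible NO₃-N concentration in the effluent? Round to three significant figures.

50.3 mg/L

At the limit, (Qr·Cr + Qe·Cₑ)/(Qr + Qe) = 8.0:
Cₑ = (25920·8.0 − 22000·0.4600) / 3920 = 50.32 mg/L.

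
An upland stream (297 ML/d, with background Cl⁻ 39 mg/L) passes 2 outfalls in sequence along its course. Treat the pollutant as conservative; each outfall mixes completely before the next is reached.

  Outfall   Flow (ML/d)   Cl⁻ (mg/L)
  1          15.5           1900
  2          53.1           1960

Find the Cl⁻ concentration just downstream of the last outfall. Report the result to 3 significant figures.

397 mg/L

Below outfall 1: Q → 312.5 ML/d, C = (297.0·39.00 + 15.50·1900)/312.5 = 131.3 mg/L.
Below outfall 2: Q → 365.6 ML/d, C = (312.5·131.3 + 53.10·1960)/365.6 = 396.9 mg/L.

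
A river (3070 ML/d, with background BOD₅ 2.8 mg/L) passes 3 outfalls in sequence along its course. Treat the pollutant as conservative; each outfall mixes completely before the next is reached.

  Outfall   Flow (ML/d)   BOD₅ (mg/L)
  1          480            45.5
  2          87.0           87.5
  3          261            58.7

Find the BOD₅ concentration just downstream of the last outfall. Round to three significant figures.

13.7 mg/L

Below outfall 1: Q → 3550 ML/d, C = (3070·2.800 + 480.0·45.50)/3550 = 8.574 mg/L.
Below outfall 2: Q → 3637 ML/d, C = (3550·8.574 + 87.00·87.50)/3637 = 10.46 mg/L.
Below outfall 3: Q → 3898 ML/d, C = (3637·10.46 + 261.0·58.70)/3898 = 13.69 mg/L.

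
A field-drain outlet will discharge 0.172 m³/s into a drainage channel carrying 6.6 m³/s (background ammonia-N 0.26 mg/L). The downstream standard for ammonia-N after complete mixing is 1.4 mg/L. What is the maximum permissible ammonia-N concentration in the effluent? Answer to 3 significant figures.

At the limit, (Qr·Cr + Qe·Cₑ)/(Qr + Qe) = 1.4:
Cₑ = (6.772·1.4 − 6.600·0.2600) / 0.1720 = 45.14 mg/L.

45.1 mg/L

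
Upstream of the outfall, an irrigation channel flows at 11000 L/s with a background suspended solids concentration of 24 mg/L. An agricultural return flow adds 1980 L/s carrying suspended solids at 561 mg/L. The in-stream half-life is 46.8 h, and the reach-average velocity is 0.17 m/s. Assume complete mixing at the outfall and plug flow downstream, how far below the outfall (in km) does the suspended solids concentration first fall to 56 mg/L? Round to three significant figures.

Mixed concentration C = ΣQC/ΣQ = (11000·24.00 + 1980·561.0) / 12980 = 1375000/12980 = 105.9 mg/L.
Half-life 46.8 h → k = ln 2 / 46.8 = 0.01481 h⁻¹ = 0.3555 d⁻¹.
Set 105.9·exp(−k·t) = 56 → t = ln(105.9/56)/k = 154900 s = 43.03 h.
Distance = v·t = 0.17·154900 = 26330 m = 26.33 km.

26.3 km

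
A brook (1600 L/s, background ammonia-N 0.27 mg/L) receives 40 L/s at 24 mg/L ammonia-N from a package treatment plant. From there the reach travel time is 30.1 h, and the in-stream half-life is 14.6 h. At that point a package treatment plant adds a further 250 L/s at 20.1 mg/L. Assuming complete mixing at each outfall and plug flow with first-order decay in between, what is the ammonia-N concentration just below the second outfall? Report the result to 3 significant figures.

Conservation of mass: C = (1600·0.2700 + 40.00·24.00) / 1640 = 1392/1640 = 0.8488 mg/L; combined flow 1640 L/s.
Half-life 14.6 h → k = ln 2 / 14.6 = 0.04748 h⁻¹ = 1.139 d⁻¹.
Applying C = C₀e^(−kt): 0.8488 × 0.2395 = 0.2033 mg/L.
Second outfall: C = (1640·0.2033 + 250.0·20.10)/1890 = 2.835 mg/L.

2.84 mg/L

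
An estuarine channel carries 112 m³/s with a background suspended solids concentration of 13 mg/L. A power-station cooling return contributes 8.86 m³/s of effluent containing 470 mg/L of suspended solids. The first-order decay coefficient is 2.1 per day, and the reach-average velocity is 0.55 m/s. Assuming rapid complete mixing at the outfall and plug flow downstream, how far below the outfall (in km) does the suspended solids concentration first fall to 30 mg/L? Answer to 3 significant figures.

Conservation of mass: C = (112.0·13.00 + 8.860·470.0) / 120.9 = 5620/120.9 = 46.50 mg/L.
Set 46.50·exp(−k·t) = 30 → t = ln(46.50/30)/k = 18030 s = 5.009 h.
Distance = v·t = 0.55·18030 = 9918 m = 9.918 km.

9.92 km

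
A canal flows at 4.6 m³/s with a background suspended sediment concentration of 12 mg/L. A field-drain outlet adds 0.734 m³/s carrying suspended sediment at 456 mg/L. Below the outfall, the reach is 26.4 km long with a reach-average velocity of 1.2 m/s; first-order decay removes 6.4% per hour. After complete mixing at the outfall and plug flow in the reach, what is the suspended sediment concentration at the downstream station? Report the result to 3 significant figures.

Mixed concentration C = ΣQC/ΣQ = (4.600·12.00 + 0.7340·456.0) / 5.334 = 389.9/5.334 = 73.10 mg/L.
Travel time t = 26.4·1000 / 1.2 = 22000 s = 6.111 h.
6.4%/h lost → k = −ln(1 − 0.064) = 0.06614 h⁻¹.
Applying C = C₀e^(−kt): 73.10 × 0.6675 = 48.79 mg/L.

48.8 mg/L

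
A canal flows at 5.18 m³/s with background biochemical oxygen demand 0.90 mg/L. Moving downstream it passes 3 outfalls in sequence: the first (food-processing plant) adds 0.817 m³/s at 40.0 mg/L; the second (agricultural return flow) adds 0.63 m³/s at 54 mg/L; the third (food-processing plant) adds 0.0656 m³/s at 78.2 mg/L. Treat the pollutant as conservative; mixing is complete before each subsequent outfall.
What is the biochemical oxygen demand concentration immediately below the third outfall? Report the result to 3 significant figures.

11.4 mg/L

Outfall 1: combined Q = 5.997 m³/s; C = (5.180·0.9000 + 0.8170·40.00)/5.997 = 6.227 mg/L.
Outfall 2: combined Q = 6.627 m³/s; C = (5.997·6.227 + 0.6300·54.00)/6.627 = 10.77 mg/L.
Outfall 3: combined Q = 6.693 m³/s; C = (6.627·10.77 + 0.06560·78.20)/6.693 = 11.43 mg/L.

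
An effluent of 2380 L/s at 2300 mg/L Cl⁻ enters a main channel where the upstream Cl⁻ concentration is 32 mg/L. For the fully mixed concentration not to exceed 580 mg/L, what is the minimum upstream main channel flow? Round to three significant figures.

7470 L/s

Set C_mix = 580: (Q·32.00 + 2380·2300) / (Q + 2380) = 580
→ Q = 2380·(2300 − 580)/(580 − 32.00) = 7470 L/s.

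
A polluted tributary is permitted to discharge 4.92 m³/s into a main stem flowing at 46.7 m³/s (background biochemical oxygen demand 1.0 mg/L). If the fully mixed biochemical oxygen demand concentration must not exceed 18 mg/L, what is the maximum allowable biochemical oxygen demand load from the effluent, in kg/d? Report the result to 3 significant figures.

Mass balance at the limit: 46.70·1.000 + 4.920·Cₑ = 51.62·18 → Cₑ = 179.4 mg/L.
Load = 4.920 m³/s × 179.4 g/m³ × 86 400 s/d = 76240 kg/d.

76200 kg/d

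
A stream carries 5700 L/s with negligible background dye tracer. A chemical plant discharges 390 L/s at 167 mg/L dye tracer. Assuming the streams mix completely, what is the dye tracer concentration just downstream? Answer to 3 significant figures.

Mixed concentration C = ΣQC/ΣQ = (5700·0 + 390.0·167.0) / 6090 = 65130/6090 = 10.69 mg/L.

10.7 mg/L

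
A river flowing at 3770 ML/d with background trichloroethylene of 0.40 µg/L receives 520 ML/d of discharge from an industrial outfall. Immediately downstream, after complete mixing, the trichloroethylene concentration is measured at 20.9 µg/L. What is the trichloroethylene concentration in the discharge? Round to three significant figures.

170 µg/L

Mass balance: 3770·0.4000 + 520.0·Cₑ = 4290·20.90
→ Cₑ = (4290·20.90 − 3770·0.4000) / 520.0 = 169.5 µg/L.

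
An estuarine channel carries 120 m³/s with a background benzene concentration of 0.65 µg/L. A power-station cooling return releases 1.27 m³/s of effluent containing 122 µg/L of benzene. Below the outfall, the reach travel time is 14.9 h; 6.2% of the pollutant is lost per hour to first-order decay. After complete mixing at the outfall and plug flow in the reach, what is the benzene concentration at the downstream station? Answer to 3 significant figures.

After mixing, C = (120.0·0.6500 + 1.270·122.0) / 121.3 = 232.9/121.3 = 1.921 µg/L.
6.2%/h lost → k = −ln(1 − 0.062) = 0.06401 h⁻¹.
After decay, C = 1.921 × e^(−kt) = 1.921 × 0.3853 = 0.7401 µg/L.

0.740 µg/L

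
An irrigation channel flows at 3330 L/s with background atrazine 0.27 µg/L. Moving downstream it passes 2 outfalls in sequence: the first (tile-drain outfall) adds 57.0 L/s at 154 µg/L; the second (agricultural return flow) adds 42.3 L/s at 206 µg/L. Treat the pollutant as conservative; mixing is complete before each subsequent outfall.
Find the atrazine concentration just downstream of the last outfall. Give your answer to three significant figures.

Outfall 1: combined Q = 3387 L/s; C = (3330·0.2700 + 57.00·154.0)/3387 = 2.857 µg/L.
Outfall 2: combined Q = 3429 L/s; C = (3387·2.857 + 42.30·206.0)/3429 = 5.363 µg/L.

5.36 µg/L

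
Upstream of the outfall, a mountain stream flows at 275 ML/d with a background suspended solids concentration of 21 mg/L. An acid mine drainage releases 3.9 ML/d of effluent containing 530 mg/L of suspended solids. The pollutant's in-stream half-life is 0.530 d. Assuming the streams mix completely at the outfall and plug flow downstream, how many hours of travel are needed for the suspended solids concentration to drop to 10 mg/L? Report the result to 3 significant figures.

Mixed concentration C = ΣQC/ΣQ = (275.0·21.00 + 3.900·530.0) / 278.9 = 7842/278.9 = 28.12 mg/L.
Half-life 0.530 d → k = ln 2 / 0.530 = 1.308 d⁻¹.
28.12·exp(−k·t) = 10 → t = ln(28.12/10)/k = 68300 s = 18.97 h.

19.0 h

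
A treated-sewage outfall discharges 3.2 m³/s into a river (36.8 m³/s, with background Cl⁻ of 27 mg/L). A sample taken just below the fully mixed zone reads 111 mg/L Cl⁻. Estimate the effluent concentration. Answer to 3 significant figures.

1080 mg/L

Mass balance: 36.80·27.00 + 3.200·Cₑ = 40.00·111.0
→ Cₑ = (40.00·111.0 − 36.80·27.00) / 3.200 = 1077 mg/L.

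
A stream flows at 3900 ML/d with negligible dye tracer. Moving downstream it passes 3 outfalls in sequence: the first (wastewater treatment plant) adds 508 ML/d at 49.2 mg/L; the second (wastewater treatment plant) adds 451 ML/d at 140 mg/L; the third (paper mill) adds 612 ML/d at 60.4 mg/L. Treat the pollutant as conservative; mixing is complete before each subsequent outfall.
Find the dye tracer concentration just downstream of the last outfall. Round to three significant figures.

Below outfall 1: Q → 4408 ML/d, C = (3900·0 + 508.0·49.20)/4408 = 5.670 mg/L.
Below outfall 2: Q → 4859 ML/d, C = (4408·5.670 + 451.0·140.0)/4859 = 18.14 mg/L.
Below outfall 3: Q → 5471 ML/d, C = (4859·18.14 + 612.0·60.40)/5471 = 22.87 mg/L.

22.9 mg/L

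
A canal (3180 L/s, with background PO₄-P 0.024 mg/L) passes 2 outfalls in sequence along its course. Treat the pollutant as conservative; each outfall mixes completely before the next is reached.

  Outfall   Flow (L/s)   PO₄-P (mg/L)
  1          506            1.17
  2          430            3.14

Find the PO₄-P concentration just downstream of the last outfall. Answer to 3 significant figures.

0.490 mg/L

After outfall 1: Q = 3180 + 506.0 = 3686 L/s; C = (3180·0.02400 + 506.0·1.170)/3686 = 0.1813 mg/L.
After outfall 2: Q = 3686 + 430.0 = 4116 L/s; C = (3686·0.1813 + 430.0·3.140)/4116 = 0.4904 mg/L.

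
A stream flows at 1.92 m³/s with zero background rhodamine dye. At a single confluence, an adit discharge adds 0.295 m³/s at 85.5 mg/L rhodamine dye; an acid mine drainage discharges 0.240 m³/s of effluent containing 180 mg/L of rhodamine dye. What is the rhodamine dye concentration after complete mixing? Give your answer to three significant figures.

27.9 mg/L

Flow-weighted average: C = (1.920·0 + 0.2950·85.50 + 0.2400·180.0) / 2.455 = 68.42/2.455 = 27.87 mg/L.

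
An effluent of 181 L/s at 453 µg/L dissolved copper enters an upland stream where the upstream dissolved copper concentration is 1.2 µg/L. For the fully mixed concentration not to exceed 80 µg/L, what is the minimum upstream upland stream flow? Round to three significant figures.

Set C_mix = 80: (Q·1.200 + 181.0·453.0) / (Q + 181.0) = 80
→ Q = 181.0·(453.0 − 80)/(80 − 1.200) = 856.8 L/s.

857 L/s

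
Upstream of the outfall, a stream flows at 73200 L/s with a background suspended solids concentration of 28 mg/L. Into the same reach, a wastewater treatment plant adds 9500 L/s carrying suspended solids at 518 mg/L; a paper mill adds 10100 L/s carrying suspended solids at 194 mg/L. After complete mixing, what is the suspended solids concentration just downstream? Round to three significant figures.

Mass balance: C = (73200·28.00 + 9500·518.0 + 10100·194.0) / 92800 = 8930000/92800 = 96.23 mg/L.

96.2 mg/L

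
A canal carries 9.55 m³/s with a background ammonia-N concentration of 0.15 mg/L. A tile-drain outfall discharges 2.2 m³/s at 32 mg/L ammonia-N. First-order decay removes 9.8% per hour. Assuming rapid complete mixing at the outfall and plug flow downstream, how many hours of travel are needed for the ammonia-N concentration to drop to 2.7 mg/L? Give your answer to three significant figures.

Flow-weighted average: C = (9.550·0.1500 + 2.200·32.00) / 11.75 = 71.83/11.75 = 6.113 mg/L.
9.8%/h lost → k = −ln(1 − 0.098) = 0.1031 h⁻¹.
6.113·exp(−k·t) = 2.7 → t = ln(6.113/2.7)/k = 28520 s = 7.923 h.

7.92 h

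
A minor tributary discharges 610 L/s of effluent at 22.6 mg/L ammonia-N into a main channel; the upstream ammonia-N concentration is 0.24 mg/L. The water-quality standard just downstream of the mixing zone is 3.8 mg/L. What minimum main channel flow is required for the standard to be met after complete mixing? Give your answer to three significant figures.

Set C_mix = 3.8: (Q·0.2400 + 610.0·22.60) / (Q + 610.0) = 3.8
→ Q = 610.0·(22.60 − 3.8)/(3.8 − 0.2400) = 3221 L/s.

3220 L/s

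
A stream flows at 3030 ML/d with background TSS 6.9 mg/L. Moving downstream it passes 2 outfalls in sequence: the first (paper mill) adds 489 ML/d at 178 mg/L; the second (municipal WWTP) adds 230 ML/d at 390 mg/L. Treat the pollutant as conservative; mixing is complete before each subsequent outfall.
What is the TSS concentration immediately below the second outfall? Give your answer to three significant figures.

After outfall 1: Q = 3030 + 489.0 = 3519 ML/d; C = (3030·6.900 + 489.0·178.0)/3519 = 30.68 mg/L.
After outfall 2: Q = 3519 + 230.0 = 3749 ML/d; C = (3519·30.68 + 230.0·390.0)/3749 = 52.72 mg/L.

52.7 mg/L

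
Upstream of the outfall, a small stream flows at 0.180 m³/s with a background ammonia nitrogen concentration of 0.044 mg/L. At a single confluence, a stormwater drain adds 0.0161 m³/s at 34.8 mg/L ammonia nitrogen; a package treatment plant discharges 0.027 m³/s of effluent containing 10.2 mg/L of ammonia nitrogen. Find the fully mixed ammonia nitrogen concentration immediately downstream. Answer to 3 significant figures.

After mixing, C = (0.1800·0.04400 + 0.01610·34.80 + 0.02700·10.20) / 0.2231 = 0.8436/0.2231 = 3.781 mg/L.

3.78 mg/L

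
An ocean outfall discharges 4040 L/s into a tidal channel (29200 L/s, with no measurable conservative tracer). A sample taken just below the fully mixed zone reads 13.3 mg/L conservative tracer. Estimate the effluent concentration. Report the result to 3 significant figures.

Mass balance: 29200·0 + 4040·Cₑ = 33240·13.30
→ Cₑ = (33240·13.30 − 29200·0) / 4040 = 109.4 mg/L.

109 mg/L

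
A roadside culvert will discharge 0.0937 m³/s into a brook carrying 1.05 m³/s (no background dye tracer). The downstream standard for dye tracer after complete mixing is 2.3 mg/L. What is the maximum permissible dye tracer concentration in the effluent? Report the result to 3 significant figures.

At the limit, (Qr·Cr + Qe·Cₑ)/(Qr + Qe) = 2.3:
Cₑ = (1.144·2.3 − 1.050·0) / 0.09370 = 28.07 mg/L.

28.1 mg/L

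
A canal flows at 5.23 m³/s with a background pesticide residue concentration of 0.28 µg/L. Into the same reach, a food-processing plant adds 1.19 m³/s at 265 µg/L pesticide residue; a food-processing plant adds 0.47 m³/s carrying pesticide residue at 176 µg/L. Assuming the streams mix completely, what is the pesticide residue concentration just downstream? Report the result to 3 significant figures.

After mixing, C = (5.230·0.2800 + 1.190·265.0 + 0.4700·176.0) / 6.890 = 399.5/6.890 = 57.99 µg/L.

58.0 µg/L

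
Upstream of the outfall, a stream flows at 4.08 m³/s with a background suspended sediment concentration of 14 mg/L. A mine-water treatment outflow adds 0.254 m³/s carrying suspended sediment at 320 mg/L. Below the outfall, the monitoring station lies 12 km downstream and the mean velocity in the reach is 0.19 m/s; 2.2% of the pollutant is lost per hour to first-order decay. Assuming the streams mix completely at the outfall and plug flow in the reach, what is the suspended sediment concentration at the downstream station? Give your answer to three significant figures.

21.6 mg/L

Flow-weighted average: C = (4.080·14.00 + 0.2540·320.0) / 4.334 = 138.4/4.334 = 31.93 mg/L.
Travel time t = 12·1000 / 0.19 = 63160 s = 17.54 h.
2.2%/h lost → k = −ln(1 − 0.022) = 0.02225 h⁻¹.
After decay, C = 31.93 × e^(−kt) = 31.93 × 0.6769 = 21.61 mg/L.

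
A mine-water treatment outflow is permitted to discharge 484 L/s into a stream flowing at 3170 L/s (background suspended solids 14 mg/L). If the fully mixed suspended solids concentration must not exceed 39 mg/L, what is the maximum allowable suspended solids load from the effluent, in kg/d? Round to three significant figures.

8480 kg/d

Mass balance at the limit: 3170·14.00 + 484.0·Cₑ = 3654·39 → Cₑ = 202.7 mg/L.
484.0 L/s = 0.4840 m³/s. Load = 0.4840 m³/s × 202.7 g/m³ × 86 400 s/d = 8478 kg/d.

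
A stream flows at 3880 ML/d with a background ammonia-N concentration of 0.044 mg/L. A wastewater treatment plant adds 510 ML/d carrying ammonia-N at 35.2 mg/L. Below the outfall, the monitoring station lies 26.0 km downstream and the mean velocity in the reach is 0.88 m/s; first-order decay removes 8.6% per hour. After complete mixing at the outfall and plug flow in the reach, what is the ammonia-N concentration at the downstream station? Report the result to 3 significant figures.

After mixing, C = (3880·0.04400 + 510.0·35.20) / 4390 = 18120/4390 = 4.128 mg/L.
Travel time t = 26.0·1000 / 0.88 = 29550 s = 8.207 h.
8.6%/h lost → k = −ln(1 − 0.086) = 0.08992 h⁻¹.
Decay over the reach: 4.128·exp(−kt) = 4.128·0.4781 = 1.974 mg/L.

1.97 mg/L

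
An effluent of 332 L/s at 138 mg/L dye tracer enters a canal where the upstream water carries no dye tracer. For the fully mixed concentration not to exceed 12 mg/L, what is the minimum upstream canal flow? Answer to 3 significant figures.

3490 L/s

Set C_mix = 12: (Q·0 + 332.0·138.0) / (Q + 332.0) = 12
→ Q = 332.0·(138.0 − 12)/(12 − 0) = 3486 L/s.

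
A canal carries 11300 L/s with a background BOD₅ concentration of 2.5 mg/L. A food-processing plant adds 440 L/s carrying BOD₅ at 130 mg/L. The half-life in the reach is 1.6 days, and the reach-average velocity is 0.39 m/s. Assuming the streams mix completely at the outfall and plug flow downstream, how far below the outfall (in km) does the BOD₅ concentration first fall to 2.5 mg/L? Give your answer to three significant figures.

Mass balance: C = (11300·2.500 + 440.0·130.0) / 11740 = 85450/11740 = 7.279 mg/L.
Half-life 1.6 d → k = ln 2 / 1.6 = 0.4332 d⁻¹.
Set 7.279·exp(−k·t) = 2.5 → t = ln(7.279/2.5)/k = 213100 s = 59.20 h.
Distance = v·t = 0.39·213100 = 83120 m = 83.12 km.

83.1 km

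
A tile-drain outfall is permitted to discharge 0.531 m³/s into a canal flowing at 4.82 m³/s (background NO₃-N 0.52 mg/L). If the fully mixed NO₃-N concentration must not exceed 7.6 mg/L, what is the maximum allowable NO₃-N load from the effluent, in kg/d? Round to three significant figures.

Mass balance at the limit: 4.820·0.5200 + 0.5310·Cₑ = 5.351·7.6 → Cₑ = 71.87 mg/L.
Load = 0.5310 m³/s × 71.87 g/m³ × 86 400 s/d = 3297 kg/d.

3300 kg/d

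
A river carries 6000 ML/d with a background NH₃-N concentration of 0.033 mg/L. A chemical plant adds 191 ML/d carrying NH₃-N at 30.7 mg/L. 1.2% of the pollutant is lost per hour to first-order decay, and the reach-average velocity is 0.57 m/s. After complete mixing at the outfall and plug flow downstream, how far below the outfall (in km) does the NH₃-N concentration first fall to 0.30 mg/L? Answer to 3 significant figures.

201 km

Conservation of mass: C = (6000·0.03300 + 191.0·30.70) / 6191 = 6062/6191 = 0.9791 mg/L.
1.2%/h lost → k = −ln(1 − 0.012) = 0.01207 h⁻¹.
Set 0.9791·exp(−k·t) = 0.30 → t = ln(0.9791/0.30)/k = 352700 s = 97.98 h.
Distance = v·t = 0.57·352700 = 201100 m = 201.1 km.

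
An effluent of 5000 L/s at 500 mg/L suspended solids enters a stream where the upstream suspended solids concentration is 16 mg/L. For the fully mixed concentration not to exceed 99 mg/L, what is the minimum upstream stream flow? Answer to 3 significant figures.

24200 L/s

Set C_mix = 99: (Q·16.00 + 5000·500.0) / (Q + 5000) = 99
→ Q = 5000·(500.0 − 99)/(99 − 16.00) = 24160 L/s.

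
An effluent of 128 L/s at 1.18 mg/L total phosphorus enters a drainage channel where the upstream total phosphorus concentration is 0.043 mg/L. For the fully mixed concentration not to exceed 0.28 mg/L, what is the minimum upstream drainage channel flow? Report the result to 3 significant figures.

Set C_mix = 0.28: (Q·0.04300 + 128.0·1.180) / (Q + 128.0) = 0.28
→ Q = 128.0·(1.180 − 0.28)/(0.28 − 0.04300) = 486.1 L/s.

486 L/s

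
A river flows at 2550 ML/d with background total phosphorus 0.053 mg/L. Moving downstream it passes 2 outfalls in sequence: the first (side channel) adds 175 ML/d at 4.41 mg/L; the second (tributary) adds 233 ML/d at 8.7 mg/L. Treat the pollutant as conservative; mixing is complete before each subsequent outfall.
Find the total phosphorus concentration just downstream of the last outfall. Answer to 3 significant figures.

0.992 mg/L

Outfall 1: combined Q = 2725 ML/d; C = (2550·0.05300 + 175.0·4.410)/2725 = 0.3328 mg/L.
Outfall 2: combined Q = 2958 ML/d; C = (2725·0.3328 + 233.0·8.700)/2958 = 0.9919 mg/L.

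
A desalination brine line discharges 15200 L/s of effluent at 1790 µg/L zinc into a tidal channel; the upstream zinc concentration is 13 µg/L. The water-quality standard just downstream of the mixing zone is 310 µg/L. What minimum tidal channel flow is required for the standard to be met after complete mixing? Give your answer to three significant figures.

Set C_mix = 310: (Q·13.00 + 15200·1790) / (Q + 15200) = 310
→ Q = 15200·(1790 − 310)/(310 − 13.00) = 75740 L/s.

75700 L/s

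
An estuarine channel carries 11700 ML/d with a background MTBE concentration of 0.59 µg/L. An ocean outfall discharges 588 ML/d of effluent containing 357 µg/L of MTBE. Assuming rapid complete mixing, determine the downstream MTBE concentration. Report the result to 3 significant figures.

17.6 µg/L

Mixed concentration C = ΣQC/ΣQ = (11700·0.5900 + 588.0·357.0) / 12290 = 216800/12290 = 17.64 µg/L.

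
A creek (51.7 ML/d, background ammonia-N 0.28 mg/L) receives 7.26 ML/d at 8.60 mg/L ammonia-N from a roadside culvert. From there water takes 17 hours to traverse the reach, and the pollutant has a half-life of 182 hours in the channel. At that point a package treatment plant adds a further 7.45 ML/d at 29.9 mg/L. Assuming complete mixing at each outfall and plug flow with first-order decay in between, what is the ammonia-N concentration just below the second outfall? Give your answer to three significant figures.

4.44 mg/L

After mixing, C = (51.70·0.2800 + 7.260·8.600) / 58.96 = 76.91/58.96 = 1.304 mg/L; combined flow 58.96 ML/d.
Half-life 182 h → k = ln 2 / 182 = 0.003809 h⁻¹ = 0.09140 d⁻¹.
After decay, C = 1.304 × e^(−kt) = 1.304 × 0.9373 = 1.223 mg/L.
At the second outfall, C = (58.96·1.223 + 7.450·29.90) / (58.96 + 7.450) = 4.440 mg/L.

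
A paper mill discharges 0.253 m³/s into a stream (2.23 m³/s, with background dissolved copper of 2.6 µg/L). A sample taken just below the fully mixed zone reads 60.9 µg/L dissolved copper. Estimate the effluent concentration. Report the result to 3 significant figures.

575 µg/L

Mass balance: 2.230·2.600 + 0.2530·Cₑ = 2.483·60.90
→ Cₑ = (2.483·60.90 − 2.230·2.600) / 0.2530 = 574.8 µg/L.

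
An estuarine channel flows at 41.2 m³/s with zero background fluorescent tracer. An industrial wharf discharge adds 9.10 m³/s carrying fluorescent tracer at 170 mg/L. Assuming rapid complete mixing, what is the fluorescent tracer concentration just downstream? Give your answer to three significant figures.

30.8 mg/L

Mass balance: C = (41.20·0 + 9.100·170.0) / 50.30 = 1547/50.30 = 30.76 mg/L.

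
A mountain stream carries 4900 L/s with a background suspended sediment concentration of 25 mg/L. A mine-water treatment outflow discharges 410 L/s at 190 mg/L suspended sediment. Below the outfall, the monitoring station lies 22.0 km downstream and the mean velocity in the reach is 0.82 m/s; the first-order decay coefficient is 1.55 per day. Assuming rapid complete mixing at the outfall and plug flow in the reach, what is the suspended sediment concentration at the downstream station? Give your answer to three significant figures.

23.3 mg/L

Mass balance: C = (4900·25.00 + 410.0·190.0) / 5310 = 200400/5310 = 37.74 mg/L.
Travel time t = 22.0·1000 / 0.82 = 26830 s = 7.453 h.
After decay, C = 37.74 × e^(−kt) = 37.74 × 0.6180 = 23.32 mg/L.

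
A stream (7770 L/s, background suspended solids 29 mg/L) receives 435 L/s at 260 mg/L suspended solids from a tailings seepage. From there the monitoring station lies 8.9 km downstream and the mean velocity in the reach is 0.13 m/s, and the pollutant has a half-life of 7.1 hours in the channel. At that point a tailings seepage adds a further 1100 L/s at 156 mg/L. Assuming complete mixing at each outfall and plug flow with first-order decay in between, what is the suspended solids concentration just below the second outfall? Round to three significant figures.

24.1 mg/L

Conservation of mass: C = (7770·29.00 + 435.0·260.0) / 8205 = 338400/8205 = 41.25 mg/L; combined flow 8205 L/s.
Travel time t = 8.9·1000 / 0.13 = 68460 s = 19.02 h.
Half-life 7.1 h → k = ln 2 / 7.1 = 0.09763 h⁻¹ = 2.343 d⁻¹.
Applying C = C₀e^(−kt): 41.25 × 0.1562 = 6.443 mg/L.
Second outfall: C = (8205·6.443 + 1100·156.0)/9305 = 24.12 mg/L.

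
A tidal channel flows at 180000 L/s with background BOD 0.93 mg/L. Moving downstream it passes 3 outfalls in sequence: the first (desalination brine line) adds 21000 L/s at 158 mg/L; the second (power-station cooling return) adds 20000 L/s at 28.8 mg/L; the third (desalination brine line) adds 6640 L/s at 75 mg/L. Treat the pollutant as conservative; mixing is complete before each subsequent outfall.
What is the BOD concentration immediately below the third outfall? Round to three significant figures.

Outfall 1: combined Q = 201000 L/s; C = (180000·0.9300 + 21000·158.0)/201000 = 17.34 mg/L.
Outfall 2: combined Q = 221000 L/s; C = (201000·17.34 + 20000·28.80)/221000 = 18.38 mg/L.
Outfall 3: combined Q = 227600 L/s; C = (221000·18.38 + 6640·75.00)/227600 = 20.03 mg/L.

20.0 mg/L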